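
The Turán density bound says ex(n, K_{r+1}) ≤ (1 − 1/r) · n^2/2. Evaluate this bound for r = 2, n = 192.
Turán density bound = (1/2) · 192^2/2 = 9216

Turán's theorem: ex(n, K_{r+1}) is achieved by the complete r-partite Turán graph T(n, r) with parts as balanced as possible, and is at most (1 − 1/r) · n^2/2. For r = 2, n = 192: the density bound is (1/2) · 36864/2 = 9216. Since 2 ∣ 192, the Turán graph T(192, 2) has parts of equal size 96, and its edge count e(T(192, 2)) = 9216 attains the density bound exactly.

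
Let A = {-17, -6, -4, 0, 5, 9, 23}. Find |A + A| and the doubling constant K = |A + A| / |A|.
K = |A + A| / |A| = 25/7

Enumerate A + A = {a + b : a, b ∈ A}. With |A| = 7, there are |A|^2 = 49 ordered sum pairs; collecting distinct values, A + A = {-34, -23, -21, -17, -12, -10, -8, -6, -4, -1, 0, 1, 3, 5, 6, 9, 10, 14, 17, 18, 19, 23, 28, 32, 46}, so |A + A| = 25. Thus K = 25/7. For comparison, the minimum possible |A + A| over all 7-element sets is 2·7 − 1 = 13 (so min K = 13/7), attained only by arithmetic progressions.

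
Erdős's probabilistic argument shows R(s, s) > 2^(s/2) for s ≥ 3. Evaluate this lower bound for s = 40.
2^(40/2) = 1048576; so R(40, 40) > 1048576

Colour each edge of K_n uniformly at random with red/blue. The expected number of monochromatic K_40 is C(n, 40) · 2 · 2^(−C(40,2)). If C(n, 40) · 2^(1 − C(40,2)) < 1, then with positive probability no monochromatic K_40 exists, so R(40, 40) > n. The standard estimate C(n, 40) ≤ n^40/40! shows this inequality holds whenever n ≤ 2^(40/2) (since 40! · 2^(C(40,2) − 1) > 2^(40^2/2) ≥ n^40). Hence R(40, 40) > 2^(40/2) = 1048576.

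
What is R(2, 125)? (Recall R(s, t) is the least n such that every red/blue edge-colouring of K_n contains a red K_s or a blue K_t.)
R(2, 125) = 125

R(2, k) = k for all k ≥ 2: in a 2-colouring of K_k, either some edge is red (a red K_2) or all edges are blue (a blue K_k). And K_{124} coloured all-blue has no blue K_125, so R(2, 125) > 124. Hence R(2, 125) = 125.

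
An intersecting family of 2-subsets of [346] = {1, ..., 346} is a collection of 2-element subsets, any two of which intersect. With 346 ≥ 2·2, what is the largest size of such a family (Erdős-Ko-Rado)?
max |F| = C(345, 1) = 345

Erdős-Ko-Rado (1961): when n ≥ 2k, max |F| = C(n−1, k−1). The bound is attained by the star {A : i ∈ A} for any fixed i ∈ [n]. Here C(346−1, 2−1) = C(345, 1) = 345.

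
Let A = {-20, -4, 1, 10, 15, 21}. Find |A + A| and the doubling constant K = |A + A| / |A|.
K = |A + A| / |A| = 20/6 = 10/3

Enumerate A + A = {a + b : a, b ∈ A}. With |A| = 6, there are |A|^2 = 36 ordered sum pairs; collecting distinct values, A + A = {-40, -24, -19, -10, -8, -5, -3, 1, 2, 6, 11, 16, 17, 20, 22, 25, 30, 31, 36, 42}, so |A + A| = 20. Thus K = 20/6 = 10/3. For comparison, the minimum possible |A + A| over all 6-element sets is 2·6 − 1 = 11 (so min K = 11/6), attained only by arithmetic progressions.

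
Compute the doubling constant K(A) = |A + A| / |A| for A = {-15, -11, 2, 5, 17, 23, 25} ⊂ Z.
K = |A + A| / |A| = 27/7

Enumerate A + A = {a + b : a, b ∈ A}. With |A| = 7, there are |A|^2 = 49 ordered sum pairs; collecting distinct values, A + A = {-30, -26, -22, -13, -10, -9, -6, 2, 4, 6, 7, 8, 10, 12, 14, 19, 22, 25, 27, 28, 30, 34, 40, 42, 46, 48, 50}, so |A + A| = 27. Thus K = 27/7. For comparison, the minimum possible |A + A| over all 7-element sets is 2·7 − 1 = 13 (so min K = 13/7), attained only by arithmetic progressions.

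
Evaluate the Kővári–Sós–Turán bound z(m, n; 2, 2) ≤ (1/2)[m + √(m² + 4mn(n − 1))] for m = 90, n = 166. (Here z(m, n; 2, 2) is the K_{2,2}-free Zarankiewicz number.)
z(90, 166; 2, 2) ≤ (1/2)[90 + √(90² + 4·90·166·165)] = (1/2)[90 + √9868500] = 1615.7084

Kővári–Sós–Turán: let r_1, ..., r_90 be the row sums and z = Σ r_i the total number of 1s. Each pair of columns can share at most one row with both entries 1 (else a 2×2 all-ones block appears), so Σ_i C(r_i, 2) ≤ C(166, 2) = 13695. By convexity Σ_i C(r_i, 2) ≥ 90·C(z/90, 2) = z(z − 90)/(2·90), giving z² − 90z − 90·166·165 ≤ 0 and hence z ≤ (1/2)[90 + √(8100 + 4·2465100)] = (1/2)[90 + √9868500] ≈ (1/2)(90 + 3141.4169) = 1615.7084.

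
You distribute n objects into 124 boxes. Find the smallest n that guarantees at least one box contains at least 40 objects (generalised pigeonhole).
n = (40 − 1)·124 + 1 = 4837

By the generalised pigeonhole principle, to guarantee some box contains ≥ r objects we need more than (r − 1) · k objects total. Threshold: n = (r − 1) · k + 1. With r = 40 and k = 124: n = 39 · 124 + 1 = 4836 + 1 = 4837. For n = 4836 = 39 · 124, we can put exactly 39 objects in every box, avoiding 40 in any single one — so 4837 is tight.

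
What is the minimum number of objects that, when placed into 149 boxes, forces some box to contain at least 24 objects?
n = (24 − 1)·149 + 1 = 3428

By the generalised pigeonhole principle, to guarantee some box contains ≥ r objects we need more than (r − 1) · k objects total. Threshold: n = (r − 1) · k + 1. With r = 24 and k = 149: n = 23 · 149 + 1 = 3427 + 1 = 3428. For n = 3427 = 23 · 149, we can put exactly 23 objects in every box, avoiding 24 in any single one — so 3428 is tight.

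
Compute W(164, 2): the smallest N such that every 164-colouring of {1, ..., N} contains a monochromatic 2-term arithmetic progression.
W(164, 2) = 164 + 1 = 165

A 2-term AP is any pair of integers, so a monochromatic 2-AP exists iff some colour is used at least twice. With 164 colours, the colouring i ↦ i on {1, ..., 164} uses each colour once, avoiding any monochromatic pair, so W(164, 2) > 164. For {1, ..., 165}, pigeonhole forces two integers of the same colour, which form a monochromatic 2-AP. Hence W(164, 2) = 165.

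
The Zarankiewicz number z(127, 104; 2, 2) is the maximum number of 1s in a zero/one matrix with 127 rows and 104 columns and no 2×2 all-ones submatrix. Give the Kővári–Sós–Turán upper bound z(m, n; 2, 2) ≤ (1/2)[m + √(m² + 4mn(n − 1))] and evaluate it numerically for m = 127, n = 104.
z(127, 104; 2, 2) ≤ (1/2)[127 + √(127² + 4·127·104·103)] = (1/2)[127 + √5457825] = 1231.5994

Kővári–Sós–Turán: let r_1, ..., r_127 be the row sums and z = Σ r_i the total number of 1s. Each pair of columns can share at most one row with both entries 1 (else a 2×2 all-ones block appears), so Σ_i C(r_i, 2) ≤ C(104, 2) = 5356. By convexity Σ_i C(r_i, 2) ≥ 127·C(z/127, 2) = z(z − 127)/(2·127), giving z² − 127z − 127·104·103 ≤ 0 and hence z ≤ (1/2)[127 + √(16129 + 4·1360424)] = (1/2)[127 + √5457825] ≈ (1/2)(127 + 2336.1988) = 1231.5994.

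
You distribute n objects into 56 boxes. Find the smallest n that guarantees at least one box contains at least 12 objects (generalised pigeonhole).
n = (12 − 1)·56 + 1 = 617

By the generalised pigeonhole principle, to guarantee some box contains ≥ r objects we need more than (r − 1) · k objects total. Threshold: n = (r − 1) · k + 1. With r = 12 and k = 56: n = 11 · 56 + 1 = 616 + 1 = 617. For n = 616 = 11 · 56, we can put exactly 11 objects in every box, avoiding 12 in any single one — so 617 is tight.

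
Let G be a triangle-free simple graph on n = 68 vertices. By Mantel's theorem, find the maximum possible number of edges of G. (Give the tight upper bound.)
ex(68, K_3) = ⌊68^2/4⌋ = 1156

Mantel (1907): a triangle-free graph on n vertices has at most ⌊n^2/4⌋ edges, with equality for the complete bipartite graph K_{⌊n/2⌋, ⌈n/2⌉}. For n = 68: ⌊68^2/4⌋ = ⌊4624/4⌋ = 1156. The extremal graph is K_{34, 34}, which has 34·34 = 1156 edges.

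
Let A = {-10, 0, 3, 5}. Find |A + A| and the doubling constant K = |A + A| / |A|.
K = |A + A| / |A| = 10/4 = 5/2

Enumerate A + A = {a + b : a, b ∈ A}. With |A| = 4, there are |A|^2 = 16 ordered sum pairs; collecting distinct values, A + A = {-20, -10, -7, -5, 0, 3, 5, 6, 8, 10}, so |A + A| = 10. Thus K = 10/4 = 5/2. For comparison, the minimum possible |A + A| over all 4-element sets is 2·4 − 1 = 7 (so min K = 7/4), attained only by arithmetic progressions.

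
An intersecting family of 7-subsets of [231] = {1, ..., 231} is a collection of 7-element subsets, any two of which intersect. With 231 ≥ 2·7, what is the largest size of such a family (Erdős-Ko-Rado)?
max |F| = C(230, 6) = 192522939225

The Erdős-Ko-Rado theorem states: for n ≥ 2k, an intersecting family of k-subsets of an n-element set has size at most C(n − 1, k − 1), with equality for 'star' families {A ⊆ [n] : |A| = k, i ∈ A} (fix an element i). For n = 231, k = 7: C(230, 6) = 192522939225.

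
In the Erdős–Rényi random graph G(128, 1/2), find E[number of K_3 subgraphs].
E[# K_3] = C(128, 3) · (1/2)^C(3, 2) = 341376 / 2^3 = 42672

For each 3-subset S of vertices (there are C(128, 3) = 341376 such S), let X_S = 1 if S induces a K_3 (all C(3, 2) = 3 edges present). Then P(X_S = 1) = (1/2)^3 = 1/8. By linearity of expectation, E[# K_3] = C(128, 3) · (1/2)^3 = 341376 / 8 = 42672.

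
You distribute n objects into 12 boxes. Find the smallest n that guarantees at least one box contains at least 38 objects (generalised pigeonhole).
n = (38 − 1)·12 + 1 = 445

By the generalised pigeonhole principle, to guarantee some box contains ≥ r objects we need more than (r − 1) · k objects total. Threshold: n = (r − 1) · k + 1. With r = 38 and k = 12: n = 37 · 12 + 1 = 444 + 1 = 445. For n = 444 = 37 · 12, we can put exactly 37 objects in every box, avoiding 38 in any single one — so 445 is tight.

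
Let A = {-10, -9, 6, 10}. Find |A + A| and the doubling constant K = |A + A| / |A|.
K = |A + A| / |A| = 10/4 = 5/2

Enumerate A + A = {a + b : a, b ∈ A}. With |A| = 4, there are |A|^2 = 16 ordered sum pairs; collecting distinct values, A + A = {-20, -19, -18, -4, -3, 0, 1, 12, 16, 20}, so |A + A| = 10. Thus K = 10/4 = 5/2. For comparison, the minimum possible |A + A| over all 4-element sets is 2·4 − 1 = 7 (so min K = 7/4), attained only by arithmetic progressions.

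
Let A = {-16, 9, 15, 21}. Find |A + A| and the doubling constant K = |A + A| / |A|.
K = |A + A| / |A| = 9/4

Enumerate A + A = {a + b : a, b ∈ A}. With |A| = 4, there are |A|^2 = 16 ordered sum pairs; collecting distinct values, A + A = {-32, -7, -1, 5, 18, 24, 30, 36, 42}, so |A + A| = 9. Thus K = 9/4. For comparison, the minimum possible |A + A| over all 4-element sets is 2·4 − 1 = 7 (so min K = 7/4), attained only by arithmetic progressions.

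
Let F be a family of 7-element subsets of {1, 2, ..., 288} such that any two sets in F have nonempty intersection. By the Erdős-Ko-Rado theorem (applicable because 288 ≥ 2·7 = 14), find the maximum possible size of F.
max |F| = C(287, 6) = 736400674009

The Erdős-Ko-Rado theorem states: for n ≥ 2k, an intersecting family of k-subsets of an n-element set has size at most C(n − 1, k − 1), with equality for 'star' families {A ⊆ [n] : |A| = k, i ∈ A} (fix an element i). For n = 288, k = 7: C(287, 6) = 736400674009.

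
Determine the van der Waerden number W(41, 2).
W(41, 2) = 41 + 1 = 42

A 2-term AP is any pair of integers, so a monochromatic 2-AP exists iff some colour is used at least twice. With 41 colours, the colouring i ↦ i on {1, ..., 41} uses each colour once, avoiding any monochromatic pair, so W(41, 2) > 41. For {1, ..., 42}, pigeonhole forces two integers of the same colour, which form a monochromatic 2-AP. Hence W(41, 2) = 42.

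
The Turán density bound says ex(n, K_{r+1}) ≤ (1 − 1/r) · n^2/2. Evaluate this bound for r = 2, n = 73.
Turán density bound = (1/2) · 73^2/2 = 5329/4 ≈ 1332.25

Turán's theorem: ex(n, K_{r+1}) is achieved by the complete r-partite Turán graph T(n, r) with parts as balanced as possible, and is at most (1 − 1/r) · n^2/2. For r = 2, n = 73: the density bound is (1/2) · 5329/2 = 5329/4 ≈ 1332.25. The integer-valued extremum is e(T(73, 2)) = 1332, which is strictly less than the density bound 5329/4 since 2 ∤ 73 (the parts of T(73, 2) cannot all be equal).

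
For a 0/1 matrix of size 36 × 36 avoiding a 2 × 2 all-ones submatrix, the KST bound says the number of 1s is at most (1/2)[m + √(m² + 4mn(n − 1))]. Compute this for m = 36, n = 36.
z(36, 36; 2, 2) ≤ (1/2)[36 + √(36² + 4·36·36·35)] = (1/2)[36 + √182736] = 231.7382

Kővári–Sós–Turán: let r_1, ..., r_36 be the row sums and z = Σ r_i the total number of 1s. Each pair of columns can share at most one row with both entries 1 (else a 2×2 all-ones block appears), so Σ_i C(r_i, 2) ≤ C(36, 2) = 630. By convexity Σ_i C(r_i, 2) ≥ 36·C(z/36, 2) = z(z − 36)/(2·36), giving z² − 36z − 36·36·35 ≤ 0 and hence z ≤ (1/2)[36 + √(1296 + 4·45360)] = (1/2)[36 + √182736] ≈ (1/2)(36 + 427.4763) = 231.7382.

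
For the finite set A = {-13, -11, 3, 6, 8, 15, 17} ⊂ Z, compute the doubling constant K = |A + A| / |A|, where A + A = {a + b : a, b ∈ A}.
K = |A + A| / |A| = 24/7

Enumerate A + A = {a + b : a, b ∈ A}. With |A| = 7, there are |A|^2 = 49 ordered sum pairs; collecting distinct values, A + A = {-26, -24, -22, -10, -8, -7, -5, -3, 2, 4, 6, 9, 11, 12, 14, 16, 18, 20, 21, 23, 25, 30, 32, 34}, so |A + A| = 24. Thus K = 24/7. For comparison, the minimum possible |A + A| over all 7-element sets is 2·7 − 1 = 13 (so min K = 13/7), attained only by arithmetic progressions.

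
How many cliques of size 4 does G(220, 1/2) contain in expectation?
E[# K_4] = C(220, 4) · (1/2)^C(4, 2) = 94966795 / 2^6 = 1483856.171875

For each 4-subset S of vertices (there are C(220, 4) = 94966795 such S), let X_S = 1 if S induces a K_4 (all C(4, 2) = 6 edges present). Then P(X_S = 1) = (1/2)^6 = 1/64. By linearity of expectation, E[# K_4] = C(220, 4) · (1/2)^6 = 94966795 / 64 = 1483856.171875.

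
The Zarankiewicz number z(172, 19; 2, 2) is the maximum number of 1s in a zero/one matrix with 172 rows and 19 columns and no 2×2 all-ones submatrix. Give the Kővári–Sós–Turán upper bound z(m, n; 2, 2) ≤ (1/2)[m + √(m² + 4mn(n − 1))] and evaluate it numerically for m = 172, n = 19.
z(172, 19; 2, 2) ≤ (1/2)[172 + √(172² + 4·172·19·18)] = (1/2)[172 + √264880] = 343.3325

Kővári–Sós–Turán: let r_1, ..., r_172 be the row sums and z = Σ r_i the total number of 1s. Each pair of columns can share at most one row with both entries 1 (else a 2×2 all-ones block appears), so Σ_i C(r_i, 2) ≤ C(19, 2) = 171. By convexity Σ_i C(r_i, 2) ≥ 172·C(z/172, 2) = z(z − 172)/(2·172), giving z² − 172z − 172·19·18 ≤ 0 and hence z ≤ (1/2)[172 + √(29584 + 4·58824)] = (1/2)[172 + √264880] ≈ (1/2)(172 + 514.6649) = 343.3325.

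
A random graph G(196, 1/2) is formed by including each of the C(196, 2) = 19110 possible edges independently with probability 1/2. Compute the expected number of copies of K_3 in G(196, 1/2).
E[# K_3] = C(196, 3) · (1/2)^C(3, 2) = 1235780 / 2^3 = 308945/2 = 154472.5

For each 3-subset S of vertices (there are C(196, 3) = 1235780 such S), let X_S = 1 if S induces a K_3 (all C(3, 2) = 3 edges present). Then P(X_S = 1) = (1/2)^3 = 1/8. By linearity of expectation, E[# K_3] = C(196, 3) · (1/2)^3 = 1235780 / 8 = 308945/2 = 154472.5.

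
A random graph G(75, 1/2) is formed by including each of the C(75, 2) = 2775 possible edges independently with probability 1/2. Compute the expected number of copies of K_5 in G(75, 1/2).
E[# K_5] = C(75, 5) · (1/2)^C(5, 2) = 17259390 / 2^10 = 8629695/512 ≈ 16854.873047

For each 5-subset S of vertices (there are C(75, 5) = 17259390 such S), let X_S = 1 if S induces a K_5 (all C(5, 2) = 10 edges present). Then P(X_S = 1) = (1/2)^10 = 1/1024. By linearity of expectation, E[# K_5] = C(75, 5) · (1/2)^10 = 17259390 / 1024 = 8629695/512 ≈ 16854.873047.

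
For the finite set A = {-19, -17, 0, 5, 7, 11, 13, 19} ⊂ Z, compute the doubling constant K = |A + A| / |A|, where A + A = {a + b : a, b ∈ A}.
K = |A + A| / |A| = 30/8 = 15/4

Enumerate A + A = {a + b : a, b ∈ A}. With |A| = 8, there are |A|^2 = 64 ordered sum pairs; collecting distinct values, A + A = {-38, -36, -34, -19, -17, -14, -12, -10, -8, -6, -4, 0, 2, 5, 7, 10, 11, 12, 13, 14, 16, 18, 19, 20, 22, 24, 26, 30, 32, 38}, so |A + A| = 30. Thus K = 30/8 = 15/4. For comparison, the minimum possible |A + A| over all 8-element sets is 2·8 − 1 = 15 (so min K = 15/8), attained only by arithmetic progressions.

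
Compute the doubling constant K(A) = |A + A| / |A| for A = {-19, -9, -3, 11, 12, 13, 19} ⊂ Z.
K = |A + A| / |A| = 25/7

Enumerate A + A = {a + b : a, b ∈ A}. With |A| = 7, there are |A|^2 = 49 ordered sum pairs; collecting distinct values, A + A = {-38, -28, -22, -18, -12, -8, -7, -6, 0, 2, 3, 4, 8, 9, 10, 16, 22, 23, 24, 25, 26, 30, 31, 32, 38}, so |A + A| = 25. Thus K = 25/7. For comparison, the minimum possible |A + A| over all 7-element sets is 2·7 − 1 = 13 (so min K = 13/7), attained only by arithmetic progressions.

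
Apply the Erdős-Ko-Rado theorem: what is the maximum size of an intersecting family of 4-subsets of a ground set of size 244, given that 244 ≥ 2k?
max |F| = C(243, 3) = 2362041

Erdős-Ko-Rado (1961): when n ≥ 2k, max |F| = C(n−1, k−1). The bound is attained by the star {A : i ∈ A} for any fixed i ∈ [n]. Here C(244−1, 4−1) = C(243, 3) = 2362041.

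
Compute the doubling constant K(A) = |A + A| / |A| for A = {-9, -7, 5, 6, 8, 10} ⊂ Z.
K = |A + A| / |A| = 18/6 = 3

Enumerate A + A = {a + b : a, b ∈ A}. With |A| = 6, there are |A|^2 = 36 ordered sum pairs; collecting distinct values, A + A = {-18, -16, -14, -4, -3, -2, -1, 1, 3, 10, 11, 12, 13, 14, 15, 16, 18, 20}, so |A + A| = 18. Thus K = 18/6 = 3. For comparison, the minimum possible |A + A| over all 6-element sets is 2·6 − 1 = 11 (so min K = 11/6), attained only by arithmetic progressions.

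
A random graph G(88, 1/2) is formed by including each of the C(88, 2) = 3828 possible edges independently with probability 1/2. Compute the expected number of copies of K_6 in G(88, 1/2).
E[# K_6] = C(88, 6) · (1/2)^C(6, 2) = 541931236 / 2^15 = 135482809/8192 ≈ 16538.428833

For each 6-subset S of vertices (there are C(88, 6) = 541931236 such S), let X_S = 1 if S induces a K_6 (all C(6, 2) = 15 edges present). Then P(X_S = 1) = (1/2)^15 = 1/32768. By linearity of expectation, E[# K_6] = C(88, 6) · (1/2)^15 = 541931236 / 32768 = 135482809/8192 ≈ 16538.428833.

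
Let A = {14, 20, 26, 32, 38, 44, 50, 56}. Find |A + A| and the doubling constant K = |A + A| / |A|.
K = |A + A| / |A| = 15/8

Enumerate A + A = {a + b : a, b ∈ A}. With |A| = 8, there are |A|^2 = 64 ordered sum pairs; collecting distinct values, A + A = {28, 34, 40, 46, 52, 58, 64, 70, 76, 82, 88, 94, 100, 106, 112}, so |A + A| = 15. Thus K = 15/8. Here |A + A| = 2|A| − 1 = 15, the minimum possible — so K = 15/8 is minimal, which holds iff A is an arithmetic progression.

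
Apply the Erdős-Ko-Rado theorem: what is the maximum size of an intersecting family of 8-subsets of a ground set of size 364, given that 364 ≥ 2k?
max |F| = C(363, 7) = 155467656865026

Erdős-Ko-Rado (1961): when n ≥ 2k, max |F| = C(n−1, k−1). The bound is attained by the star {A : i ∈ A} for any fixed i ∈ [n]. Here C(364−1, 8−1) = C(363, 7) = 155467656865026.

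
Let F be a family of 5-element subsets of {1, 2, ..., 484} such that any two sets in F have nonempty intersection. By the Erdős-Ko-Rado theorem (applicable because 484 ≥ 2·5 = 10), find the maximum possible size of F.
max |F| = C(483, 4) = 2239593720

The Erdős-Ko-Rado theorem states: for n ≥ 2k, an intersecting family of k-subsets of an n-element set has size at most C(n − 1, k − 1), with equality for 'star' families {A ⊆ [n] : |A| = k, i ∈ A} (fix an element i). For n = 484, k = 5: C(483, 4) = 2239593720.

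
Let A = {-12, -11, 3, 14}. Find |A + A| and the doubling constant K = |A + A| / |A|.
K = |A + A| / |A| = 10/4 = 5/2

Enumerate A + A = {a + b : a, b ∈ A}. With |A| = 4, there are |A|^2 = 16 ordered sum pairs; collecting distinct values, A + A = {-24, -23, -22, -9, -8, 2, 3, 6, 17, 28}, so |A + A| = 10. Thus K = 10/4 = 5/2. For comparison, the minimum possible |A + A| over all 4-element sets is 2·4 − 1 = 7 (so min K = 7/4), attained only by arithmetic progressions.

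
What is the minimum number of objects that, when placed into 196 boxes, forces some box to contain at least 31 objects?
n = (31 − 1)·196 + 1 = 5881

By the generalised pigeonhole principle, to guarantee some box contains ≥ r objects we need more than (r − 1) · k objects total. Threshold: n = (r − 1) · k + 1. With r = 31 and k = 196: n = 30 · 196 + 1 = 5880 + 1 = 5881. For n = 5880 = 30 · 196, we can put exactly 30 objects in every box, avoiding 31 in any single one — so 5881 is tight.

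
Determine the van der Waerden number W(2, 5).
W(2, 5) = 178

This is a classical value, W(2, 5) = 178, established by combining an explicit 2-colouring of {1, ..., 177} with no monochromatic 5-AP (giving the lower bound W(2, 5) > 177) and a finite case analysis / exhaustive computer search showing every 2-colouring of {1, ..., 178} has such an AP.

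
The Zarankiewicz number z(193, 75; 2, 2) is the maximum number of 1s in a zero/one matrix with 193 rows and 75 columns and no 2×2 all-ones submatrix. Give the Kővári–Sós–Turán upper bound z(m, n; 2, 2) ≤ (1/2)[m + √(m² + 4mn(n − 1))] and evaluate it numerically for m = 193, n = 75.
z(193, 75; 2, 2) ≤ (1/2)[193 + √(193² + 4·193·75·74)] = (1/2)[193 + √4321849] = 1135.9529

Kővári–Sós–Turán: let r_1, ..., r_193 be the row sums and z = Σ r_i the total number of 1s. Each pair of columns can share at most one row with both entries 1 (else a 2×2 all-ones block appears), so Σ_i C(r_i, 2) ≤ C(75, 2) = 2775. By convexity Σ_i C(r_i, 2) ≥ 193·C(z/193, 2) = z(z − 193)/(2·193), giving z² − 193z − 193·75·74 ≤ 0 and hence z ≤ (1/2)[193 + √(37249 + 4·1071150)] = (1/2)[193 + √4321849] ≈ (1/2)(193 + 2078.9057) = 1135.9529.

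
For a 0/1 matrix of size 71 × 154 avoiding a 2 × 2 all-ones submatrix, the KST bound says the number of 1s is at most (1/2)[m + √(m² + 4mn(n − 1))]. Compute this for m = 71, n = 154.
z(71, 154; 2, 2) ≤ (1/2)[71 + √(71² + 4·71·154·153)] = (1/2)[71 + √6696649] = 1329.3942

Kővári–Sós–Turán: let r_1, ..., r_71 be the row sums and z = Σ r_i the total number of 1s. Each pair of columns can share at most one row with both entries 1 (else a 2×2 all-ones block appears), so Σ_i C(r_i, 2) ≤ C(154, 2) = 11781. By convexity Σ_i C(r_i, 2) ≥ 71·C(z/71, 2) = z(z − 71)/(2·71), giving z² − 71z − 71·154·153 ≤ 0 and hence z ≤ (1/2)[71 + √(5041 + 4·1672902)] = (1/2)[71 + √6696649] ≈ (1/2)(71 + 2587.7884) = 1329.3942.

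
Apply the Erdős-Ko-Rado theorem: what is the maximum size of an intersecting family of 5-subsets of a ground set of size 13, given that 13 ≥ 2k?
max |F| = C(12, 4) = 495

The Erdős-Ko-Rado theorem states: for n ≥ 2k, an intersecting family of k-subsets of an n-element set has size at most C(n − 1, k − 1), with equality for 'star' families {A ⊆ [n] : |A| = k, i ∈ A} (fix an element i). For n = 13, k = 5: C(12, 4) = 495.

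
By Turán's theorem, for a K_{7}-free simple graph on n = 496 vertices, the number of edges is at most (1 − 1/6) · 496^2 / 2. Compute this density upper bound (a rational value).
Turán density bound = (5/6) · 496^2/2 = 307520/3 ≈ 102506.6667

Turán's theorem: ex(n, K_{r+1}) is achieved by the complete r-partite Turán graph T(n, r) with parts as balanced as possible, and is at most (1 − 1/r) · n^2/2. For r = 6, n = 496: the density bound is (5/6) · 246016/2 = 307520/3 ≈ 102506.6667. The integer-valued extremum is e(T(496, 6)) = 102506, which is strictly less than the density bound 307520/3 since 6 ∤ 496 (the parts of T(496, 6) cannot all be equal).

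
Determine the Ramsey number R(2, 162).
R(2, 162) = 162

R(2, k) = k for all k ≥ 2: in a 2-colouring of K_k, either some edge is red (a red K_2) or all edges are blue (a blue K_k). And K_{161} coloured all-blue has no blue K_162, so R(2, 162) > 161. Hence R(2, 162) = 162.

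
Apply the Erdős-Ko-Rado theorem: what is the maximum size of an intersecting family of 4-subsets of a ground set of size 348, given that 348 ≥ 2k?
max |F| = C(347, 3) = 6903565

Erdős-Ko-Rado (1961): when n ≥ 2k, max |F| = C(n−1, k−1). The bound is attained by the star {A : i ∈ A} for any fixed i ∈ [n]. Here C(348−1, 4−1) = C(347, 3) = 6903565.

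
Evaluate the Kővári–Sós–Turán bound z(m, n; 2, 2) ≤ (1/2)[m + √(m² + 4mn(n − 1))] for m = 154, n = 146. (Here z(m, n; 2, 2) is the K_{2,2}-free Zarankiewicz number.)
z(154, 146; 2, 2) ≤ (1/2)[154 + √(154² + 4·154·146·145)] = (1/2)[154 + √13064436] = 1884.2379

Kővári–Sós–Turán: let r_1, ..., r_154 be the row sums and z = Σ r_i the total number of 1s. Each pair of columns can share at most one row with both entries 1 (else a 2×2 all-ones block appears), so Σ_i C(r_i, 2) ≤ C(146, 2) = 10585. By convexity Σ_i C(r_i, 2) ≥ 154·C(z/154, 2) = z(z − 154)/(2·154), giving z² − 154z − 154·146·145 ≤ 0 and hence z ≤ (1/2)[154 + √(23716 + 4·3260180)] = (1/2)[154 + √13064436] ≈ (1/2)(154 + 3614.4759) = 1884.2379.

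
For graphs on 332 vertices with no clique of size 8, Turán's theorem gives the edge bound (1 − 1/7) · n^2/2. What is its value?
Turán density bound = (6/7) · 332^2/2 = 330672/7 ≈ 47238.8571

Turán's theorem: ex(n, K_{r+1}) is achieved by the complete r-partite Turán graph T(n, r) with parts as balanced as possible, and is at most (1 − 1/r) · n^2/2. For r = 7, n = 332: the density bound is (6/7) · 110224/2 = 330672/7 ≈ 47238.8571. The integer-valued extremum is e(T(332, 7)) = 47238, which is strictly less than the density bound 330672/7 since 7 ∤ 332 (the parts of T(332, 7) cannot all be equal).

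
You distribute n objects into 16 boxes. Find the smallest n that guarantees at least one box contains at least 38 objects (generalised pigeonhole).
n = (38 − 1)·16 + 1 = 593

By the generalised pigeonhole principle, to guarantee some box contains ≥ r objects we need more than (r − 1) · k objects total. Threshold: n = (r − 1) · k + 1. With r = 38 and k = 16: n = 37 · 16 + 1 = 592 + 1 = 593. For n = 592 = 37 · 16, we can put exactly 37 objects in every box, avoiding 38 in any single one — so 593 is tight.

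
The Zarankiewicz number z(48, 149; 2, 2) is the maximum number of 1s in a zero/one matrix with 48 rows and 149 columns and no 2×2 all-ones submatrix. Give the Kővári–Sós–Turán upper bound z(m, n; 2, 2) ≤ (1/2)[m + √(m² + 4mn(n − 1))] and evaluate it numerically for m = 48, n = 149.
z(48, 149; 2, 2) ≤ (1/2)[48 + √(48² + 4·48·149·148)] = (1/2)[48 + √4236288] = 1053.1122

Kővári–Sós–Turán: let r_1, ..., r_48 be the row sums and z = Σ r_i the total number of 1s. Each pair of columns can share at most one row with both entries 1 (else a 2×2 all-ones block appears), so Σ_i C(r_i, 2) ≤ C(149, 2) = 11026. By convexity Σ_i C(r_i, 2) ≥ 48·C(z/48, 2) = z(z − 48)/(2·48), giving z² − 48z − 48·149·148 ≤ 0 and hence z ≤ (1/2)[48 + √(2304 + 4·1058496)] = (1/2)[48 + √4236288] ≈ (1/2)(48 + 2058.2245) = 1053.1122.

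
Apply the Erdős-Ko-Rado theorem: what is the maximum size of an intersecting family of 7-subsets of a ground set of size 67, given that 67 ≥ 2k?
max |F| = C(66, 6) = 90858768

Erdős-Ko-Rado (1961): when n ≥ 2k, max |F| = C(n−1, k−1). The bound is attained by the star {A : i ∈ A} for any fixed i ∈ [n]. Here C(67−1, 7−1) = C(66, 6) = 90858768.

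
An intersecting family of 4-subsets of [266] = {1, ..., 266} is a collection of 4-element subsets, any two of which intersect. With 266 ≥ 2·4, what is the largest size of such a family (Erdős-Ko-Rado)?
max |F| = C(265, 3) = 3066580

Erdős-Ko-Rado (1961): when n ≥ 2k, max |F| = C(n−1, k−1). The bound is attained by the star {A : i ∈ A} for any fixed i ∈ [n]. Here C(266−1, 4−1) = C(265, 3) = 3066580.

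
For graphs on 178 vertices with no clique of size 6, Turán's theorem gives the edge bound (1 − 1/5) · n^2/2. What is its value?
Turán density bound = (4/5) · 178^2/2 = 63368/5 ≈ 12673.6

Turán's theorem: ex(n, K_{r+1}) is achieved by the complete r-partite Turán graph T(n, r) with parts as balanced as possible, and is at most (1 − 1/r) · n^2/2. For r = 5, n = 178: the density bound is (4/5) · 31684/2 = 63368/5 ≈ 12673.6. The integer-valued extremum is e(T(178, 5)) = 12673, which is strictly less than the density bound 63368/5 since 5 ∤ 178 (the parts of T(178, 5) cannot all be equal).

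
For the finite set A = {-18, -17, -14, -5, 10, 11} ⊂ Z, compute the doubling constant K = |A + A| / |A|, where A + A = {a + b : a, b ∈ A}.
K = |A + A| / |A| = 20/6 = 10/3

Enumerate A + A = {a + b : a, b ∈ A}. With |A| = 6, there are |A|^2 = 36 ordered sum pairs; collecting distinct values, A + A = {-36, -35, -34, -32, -31, -28, -23, -22, -19, -10, -8, -7, -6, -4, -3, 5, 6, 20, 21, 22}, so |A + A| = 20. Thus K = 20/6 = 10/3. For comparison, the minimum possible |A + A| over all 6-element sets is 2·6 − 1 = 11 (so min K = 11/6), attained only by arithmetic progressions.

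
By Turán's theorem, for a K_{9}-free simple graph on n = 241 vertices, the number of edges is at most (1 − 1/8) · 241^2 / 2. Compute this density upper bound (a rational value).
Turán density bound = (7/8) · 241^2/2 = 406567/16 ≈ 25410.4375

Turán's theorem: ex(n, K_{r+1}) is achieved by the complete r-partite Turán graph T(n, r) with parts as balanced as possible, and is at most (1 − 1/r) · n^2/2. For r = 8, n = 241: the density bound is (7/8) · 58081/2 = 406567/16 ≈ 25410.4375. The integer-valued extremum is e(T(241, 8)) = 25410, which is strictly less than the density bound 406567/16 since 8 ∤ 241 (the parts of T(241, 8) cannot all be equal).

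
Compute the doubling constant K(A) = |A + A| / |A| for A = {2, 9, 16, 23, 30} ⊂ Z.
K = |A + A| / |A| = 9/5

Enumerate A + A = {a + b : a, b ∈ A}. With |A| = 5, there are |A|^2 = 25 ordered sum pairs; collecting distinct values, A + A = {4, 11, 18, 25, 32, 39, 46, 53, 60}, so |A + A| = 9. Thus K = 9/5. Here |A + A| = 2|A| − 1 = 9, the minimum possible — so K = 9/5 is minimal, which holds iff A is an arithmetic progression.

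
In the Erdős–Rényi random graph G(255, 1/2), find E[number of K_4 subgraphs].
E[# K_4] = C(255, 4) · (1/2)^C(4, 2) = 172061505 / 2^6 = 2688461.015625

For each 4-subset S of vertices (there are C(255, 4) = 172061505 such S), let X_S = 1 if S induces a K_4 (all C(4, 2) = 6 edges present). Then P(X_S = 1) = (1/2)^6 = 1/64. By linearity of expectation, E[# K_4] = C(255, 4) · (1/2)^6 = 172061505 / 64 = 2688461.015625.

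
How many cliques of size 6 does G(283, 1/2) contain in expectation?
E[# K_6] = C(283, 6) · (1/2)^C(6, 2) = 676419934218 / 2^15 = 338209967109/16384 ≈ 20642698.187805

For each 6-subset S of vertices (there are C(283, 6) = 676419934218 such S), let X_S = 1 if S induces a K_6 (all C(6, 2) = 15 edges present). Then P(X_S = 1) = (1/2)^15 = 1/32768. By linearity of expectation, E[# K_6] = C(283, 6) · (1/2)^15 = 676419934218 / 32768 = 338209967109/16384 ≈ 20642698.187805.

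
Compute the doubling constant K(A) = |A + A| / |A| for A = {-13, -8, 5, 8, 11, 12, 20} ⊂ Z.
K = |A + A| / |A| = 27/7

Enumerate A + A = {a + b : a, b ∈ A}. With |A| = 7, there are |A|^2 = 49 ordered sum pairs; collecting distinct values, A + A = {-26, -21, -16, -8, -5, -3, -2, -1, 0, 3, 4, 7, 10, 12, 13, 16, 17, 19, 20, 22, 23, 24, 25, 28, 31, 32, 40}, so |A + A| = 27. Thus K = 27/7. For comparison, the minimum possible |A + A| over all 7-element sets is 2·7 − 1 = 13 (so min K = 13/7), attained only by arithmetic progressions.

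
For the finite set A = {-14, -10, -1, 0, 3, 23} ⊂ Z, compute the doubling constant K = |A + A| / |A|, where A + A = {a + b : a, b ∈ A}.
K = |A + A| / |A| = 20/6 = 10/3

Enumerate A + A = {a + b : a, b ∈ A}. With |A| = 6, there are |A|^2 = 36 ordered sum pairs; collecting distinct values, A + A = {-28, -24, -20, -15, -14, -11, -10, -7, -2, -1, 0, 2, 3, 6, 9, 13, 22, 23, 26, 46}, so |A + A| = 20. Thus K = 20/6 = 10/3. For comparison, the minimum possible |A + A| over all 6-element sets is 2·6 − 1 = 11 (so min K = 11/6), attained only by arithmetic progressions.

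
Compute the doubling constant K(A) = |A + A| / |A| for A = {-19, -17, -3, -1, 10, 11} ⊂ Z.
K = |A + A| / |A| = 19/6

Enumerate A + A = {a + b : a, b ∈ A}. With |A| = 6, there are |A|^2 = 36 ordered sum pairs; collecting distinct values, A + A = {-38, -36, -34, -22, -20, -18, -9, -8, -7, -6, -4, -2, 7, 8, 9, 10, 20, 21, 22}, so |A + A| = 19. Thus K = 19/6. For comparison, the minimum possible |A + A| over all 6-element sets is 2·6 − 1 = 11 (so min K = 11/6), attained only by arithmetic progressions.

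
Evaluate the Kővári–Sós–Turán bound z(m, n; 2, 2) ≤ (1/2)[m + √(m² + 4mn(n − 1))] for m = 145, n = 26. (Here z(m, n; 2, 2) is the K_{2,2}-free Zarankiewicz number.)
z(145, 26; 2, 2) ≤ (1/2)[145 + √(145² + 4·145·26·25)] = (1/2)[145 + √398025] = 387.9461

Kővári–Sós–Turán: let r_1, ..., r_145 be the row sums and z = Σ r_i the total number of 1s. Each pair of columns can share at most one row with both entries 1 (else a 2×2 all-ones block appears), so Σ_i C(r_i, 2) ≤ C(26, 2) = 325. By convexity Σ_i C(r_i, 2) ≥ 145·C(z/145, 2) = z(z − 145)/(2·145), giving z² − 145z − 145·26·25 ≤ 0 and hence z ≤ (1/2)[145 + √(21025 + 4·94250)] = (1/2)[145 + √398025] ≈ (1/2)(145 + 630.8922) = 387.9461.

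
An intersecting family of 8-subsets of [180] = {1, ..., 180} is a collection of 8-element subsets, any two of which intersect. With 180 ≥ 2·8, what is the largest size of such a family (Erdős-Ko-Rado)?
max |F| = C(179, 7) = 1037437234460

The Erdős-Ko-Rado theorem states: for n ≥ 2k, an intersecting family of k-subsets of an n-element set has size at most C(n − 1, k − 1), with equality for 'star' families {A ⊆ [n] : |A| = k, i ∈ A} (fix an element i). For n = 180, k = 8: C(179, 7) = 1037437234460.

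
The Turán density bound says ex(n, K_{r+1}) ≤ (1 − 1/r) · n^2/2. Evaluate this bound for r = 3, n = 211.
Turán density bound = (2/3) · 211^2/2 = 44521/3 ≈ 14840.3333

Turán's theorem: ex(n, K_{r+1}) is achieved by the complete r-partite Turán graph T(n, r) with parts as balanced as possible, and is at most (1 − 1/r) · n^2/2. For r = 3, n = 211: the density bound is (2/3) · 44521/2 = 44521/3 ≈ 14840.3333. The integer-valued extremum is e(T(211, 3)) = 14840, which is strictly less than the density bound 44521/3 since 3 ∤ 211 (the parts of T(211, 3) cannot all be equal).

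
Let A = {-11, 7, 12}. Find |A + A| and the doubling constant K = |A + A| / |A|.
K = |A + A| / |A| = 6/3 = 2

Enumerate A + A = {a + b : a, b ∈ A}. With |A| = 3, there are |A|^2 = 9 ordered sum pairs; collecting distinct values, A + A = {-22, -4, 1, 14, 19, 24}, so |A + A| = 6. Thus K = 6/3 = 2. For comparison, the minimum possible |A + A| over all 3-element sets is 2·3 − 1 = 5 (so min K = 5/3), attained only by arithmetic progressions.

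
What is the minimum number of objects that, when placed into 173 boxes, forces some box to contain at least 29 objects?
n = (29 − 1)·173 + 1 = 4845

By the generalised pigeonhole principle, to guarantee some box contains ≥ r objects we need more than (r − 1) · k objects total. Threshold: n = (r − 1) · k + 1. With r = 29 and k = 173: n = 28 · 173 + 1 = 4844 + 1 = 4845. For n = 4844 = 28 · 173, we can put exactly 28 objects in every box, avoiding 29 in any single one — so 4845 is tight.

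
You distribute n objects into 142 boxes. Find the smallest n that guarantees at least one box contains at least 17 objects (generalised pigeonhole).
n = (17 − 1)·142 + 1 = 2273

By the generalised pigeonhole principle, to guarantee some box contains ≥ r objects we need more than (r − 1) · k objects total. Threshold: n = (r − 1) · k + 1. With r = 17 and k = 142: n = 16 · 142 + 1 = 2272 + 1 = 2273. For n = 2272 = 16 · 142, we can put exactly 16 objects in every box, avoiding 17 in any single one — so 2273 is tight.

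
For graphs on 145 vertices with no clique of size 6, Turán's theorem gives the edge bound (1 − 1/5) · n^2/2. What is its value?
Turán density bound = (4/5) · 145^2/2 = 8410

Turán's theorem: ex(n, K_{r+1}) is achieved by the complete r-partite Turán graph T(n, r) with parts as balanced as possible, and is at most (1 − 1/r) · n^2/2. For r = 5, n = 145: the density bound is (4/5) · 21025/2 = 8410. Since 5 ∣ 145, the Turán graph T(145, 5) has parts of equal size 29, and its edge count e(T(145, 5)) = 8410 attains the density bound exactly.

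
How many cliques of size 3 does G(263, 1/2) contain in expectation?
E[# K_3] = C(263, 3) · (1/2)^C(3, 2) = 2997411 / 2^3 = 374676.375

For each 3-subset S of vertices (there are C(263, 3) = 2997411 such S), let X_S = 1 if S induces a K_3 (all C(3, 2) = 3 edges present). Then P(X_S = 1) = (1/2)^3 = 1/8. By linearity of expectation, E[# K_3] = C(263, 3) · (1/2)^3 = 2997411 / 8 = 374676.375.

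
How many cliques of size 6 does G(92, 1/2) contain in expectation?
E[# K_6] = C(92, 6) · (1/2)^C(6, 2) = 713068356 / 2^15 = 178267089/8192 ≈ 21761.119263

For each 6-subset S of vertices (there are C(92, 6) = 713068356 such S), let X_S = 1 if S induces a K_6 (all C(6, 2) = 15 edges present). Then P(X_S = 1) = (1/2)^15 = 1/32768. By linearity of expectation, E[# K_6] = C(92, 6) · (1/2)^15 = 713068356 / 32768 = 178267089/8192 ≈ 21761.119263.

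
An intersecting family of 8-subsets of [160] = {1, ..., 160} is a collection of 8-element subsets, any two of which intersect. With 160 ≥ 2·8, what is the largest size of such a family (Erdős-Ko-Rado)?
max |F| = C(159, 7) = 445853084391

Erdős-Ko-Rado (1961): when n ≥ 2k, max |F| = C(n−1, k−1). The bound is attained by the star {A : i ∈ A} for any fixed i ∈ [n]. Here C(160−1, 8−1) = C(159, 7) = 445853084391.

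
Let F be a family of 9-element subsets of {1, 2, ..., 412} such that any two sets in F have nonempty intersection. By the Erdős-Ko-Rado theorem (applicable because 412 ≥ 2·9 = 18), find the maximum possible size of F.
max |F| = C(411, 8) = 18855821462126715

Erdős-Ko-Rado (1961): when n ≥ 2k, max |F| = C(n−1, k−1). The bound is attained by the star {A : i ∈ A} for any fixed i ∈ [n]. Here C(412−1, 9−1) = C(411, 8) = 18855821462126715.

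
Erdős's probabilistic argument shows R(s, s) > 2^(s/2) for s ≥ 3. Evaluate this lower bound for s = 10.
2^(10/2) = 32; so R(10, 10) > 32

Colour each edge of K_n uniformly at random with red/blue. The expected number of monochromatic K_10 is C(n, 10) · 2 · 2^(−C(10,2)). If C(n, 10) · 2^(1 − C(10,2)) < 1, then with positive probability no monochromatic K_10 exists, so R(10, 10) > n. The standard estimate C(n, 10) ≤ n^10/10! shows this inequality holds whenever n ≤ 2^(10/2) (since 10! · 2^(C(10,2) − 1) > 2^(10^2/2) ≥ n^10). Hence R(10, 10) > 2^(10/2) = 32.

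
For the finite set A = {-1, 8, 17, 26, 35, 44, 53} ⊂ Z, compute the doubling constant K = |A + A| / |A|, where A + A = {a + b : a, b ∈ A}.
K = |A + A| / |A| = 13/7

Enumerate A + A = {a + b : a, b ∈ A}. With |A| = 7, there are |A|^2 = 49 ordered sum pairs; collecting distinct values, A + A = {-2, 7, 16, 25, 34, 43, 52, 61, 70, 79, 88, 97, 106}, so |A + A| = 13. Thus K = 13/7. Here |A + A| = 2|A| − 1 = 13, the minimum possible — so K = 13/7 is minimal, which holds iff A is an arithmetic progression.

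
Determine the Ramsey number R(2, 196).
R(2, 196) = 196

R(2, k) = k for all k ≥ 2: in a 2-colouring of K_k, either some edge is red (a red K_2) or all edges are blue (a blue K_k). And K_{195} coloured all-blue has no blue K_196, so R(2, 196) > 195. Hence R(2, 196) = 196.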